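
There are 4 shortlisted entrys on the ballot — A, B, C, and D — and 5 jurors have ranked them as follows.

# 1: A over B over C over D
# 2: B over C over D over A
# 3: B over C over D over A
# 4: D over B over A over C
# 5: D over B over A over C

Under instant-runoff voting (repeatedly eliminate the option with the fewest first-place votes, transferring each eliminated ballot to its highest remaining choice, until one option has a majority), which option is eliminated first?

Round 1: B 2, D 2, A 1, C 0. C has the fewest and is eliminated.
Round 2: B 2, D 2, A 1. A has the fewest and is eliminated.
Round 3: B 3, D 2. B has a majority.

C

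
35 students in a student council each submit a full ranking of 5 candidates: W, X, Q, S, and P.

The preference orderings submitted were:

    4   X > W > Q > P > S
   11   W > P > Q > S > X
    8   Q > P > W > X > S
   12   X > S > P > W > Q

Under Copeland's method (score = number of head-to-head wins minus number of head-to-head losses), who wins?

P

Pairwise results:
  W vs X: W wins 19–16.
  W vs Q: W wins 27–8.
  W vs S: W wins 23–12.
  W vs P: P wins 20–15.
  X vs Q: Q wins 19–16.
  X vs S: X wins 24–11.
  X vs P: P wins 19–16.
  Q vs S: Q wins 23–12.
  Q vs P: P wins 23–12.
  S vs P: P wins 23–12.
Copeland scores (wins − losses):
  W: 3 − 1 = 2
  X: 1 − 3 = -2
  Q: 2 − 2 = 0
  S: 0 − 4 = -4
  P: 4 − 0 = 4
P has the best Copeland score.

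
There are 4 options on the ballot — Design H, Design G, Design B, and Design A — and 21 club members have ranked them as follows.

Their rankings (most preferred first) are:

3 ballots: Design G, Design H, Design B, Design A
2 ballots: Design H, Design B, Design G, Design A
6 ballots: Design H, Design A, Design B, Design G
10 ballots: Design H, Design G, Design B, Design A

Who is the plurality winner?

Design H

First-place vote totals:
  Design H: 18
  Design G: 3
  Design B: 0
  Design A: 0
Design H has the most first-place votes.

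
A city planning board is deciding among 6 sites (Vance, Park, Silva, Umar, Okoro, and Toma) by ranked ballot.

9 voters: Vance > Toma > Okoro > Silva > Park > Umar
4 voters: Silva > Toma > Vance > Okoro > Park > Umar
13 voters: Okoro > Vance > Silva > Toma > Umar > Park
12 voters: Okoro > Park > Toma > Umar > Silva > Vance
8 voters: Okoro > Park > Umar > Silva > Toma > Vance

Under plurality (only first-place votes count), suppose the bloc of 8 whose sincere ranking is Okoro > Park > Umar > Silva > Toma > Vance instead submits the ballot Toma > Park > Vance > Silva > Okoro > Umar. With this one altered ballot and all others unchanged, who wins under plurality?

Okoro

First-place totals with the altered ballot: Vance 9, Park 0, Silva 4, Umar 0, Okoro 25, Toma 8.
The winner is unchanged: still Okoro.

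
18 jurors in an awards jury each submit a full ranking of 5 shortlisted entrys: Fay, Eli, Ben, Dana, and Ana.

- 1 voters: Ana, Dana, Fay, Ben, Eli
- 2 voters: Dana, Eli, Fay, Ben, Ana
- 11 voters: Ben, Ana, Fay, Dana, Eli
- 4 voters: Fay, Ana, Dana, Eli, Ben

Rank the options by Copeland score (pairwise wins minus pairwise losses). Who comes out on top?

Ben

Pairwise results:
  Fay vs Eli: Fay wins 16–2.
  Fay vs Ben: Ben wins 11–7.
  Fay vs Dana: Fay wins 15–3.
  Fay vs Ana: Ana wins 12–6.
  Eli vs Ben: Ben wins 12–6.
  Eli vs Dana: Dana wins 18–0.
  Eli vs Ana: Ana wins 16–2.
  Ben vs Dana: Ben wins 11–7.
  Ben vs Ana: Ben wins 13–5.
  Dana vs Ana: Ana wins 16–2.
Copeland scores (wins − losses):
  Fay: 2 − 2 = 0
  Eli: 0 − 4 = -4
  Ben: 4 − 0 = 4
  Dana: 1 − 3 = -2
  Ana: 3 − 1 = 2
Ben has the best Copeland score.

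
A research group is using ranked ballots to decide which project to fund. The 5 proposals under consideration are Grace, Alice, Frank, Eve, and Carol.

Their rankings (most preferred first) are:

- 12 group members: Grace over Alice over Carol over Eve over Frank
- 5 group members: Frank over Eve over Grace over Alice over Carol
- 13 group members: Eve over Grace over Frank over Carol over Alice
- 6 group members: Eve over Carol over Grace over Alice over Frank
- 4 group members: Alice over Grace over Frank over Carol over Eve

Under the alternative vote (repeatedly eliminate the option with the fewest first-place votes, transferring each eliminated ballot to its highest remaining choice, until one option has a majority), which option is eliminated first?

Round 1: Eve 19, Grace 12, Frank 5, Alice 4, Carol 0. Carol has the fewest and is eliminated.
Round 2: Eve 19, Grace 12, Frank 5, Alice 4. Alice has the fewest and is eliminated.
Round 3: Eve 19, Grace 16, Frank 5. Frank has the fewest and is eliminated.
Round 4: Eve 24, Grace 16. Eve has a majority.

Carol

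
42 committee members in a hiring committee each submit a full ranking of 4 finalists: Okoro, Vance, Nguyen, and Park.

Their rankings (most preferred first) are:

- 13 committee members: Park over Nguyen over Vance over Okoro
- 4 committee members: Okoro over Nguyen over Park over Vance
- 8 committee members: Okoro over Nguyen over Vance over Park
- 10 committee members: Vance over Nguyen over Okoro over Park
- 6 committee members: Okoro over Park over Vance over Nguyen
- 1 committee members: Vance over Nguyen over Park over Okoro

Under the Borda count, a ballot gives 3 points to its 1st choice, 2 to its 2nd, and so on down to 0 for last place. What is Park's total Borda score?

Borda scores:
  Okoro: 13·0 + 4·3 + 8·3 + 10·1 + 6·3 + 0 = 64
  Vance: 13·1 + 4·0 + 8·1 + 10·3 + 6·1 + 3 = 60
  Nguyen: 13·2 + 4·2 + 8·2 + 10·2 + 6·0 + 2 = 72
  Park: 13·3 + 4·1 + 8·0 + 10·0 + 6·2 + 1 = 56

56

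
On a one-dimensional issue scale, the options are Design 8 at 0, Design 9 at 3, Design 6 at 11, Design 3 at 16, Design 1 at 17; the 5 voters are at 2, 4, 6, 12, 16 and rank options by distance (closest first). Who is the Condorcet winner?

With single-peaked preferences on a line, the Condorcet winner is the candidate closest to the median voter.
The median voter (position 6) is closest to Design 9 at 3.
Check: Design 9 vs Design 3 — voters closer to Design 9: 3 of 5.

Design 9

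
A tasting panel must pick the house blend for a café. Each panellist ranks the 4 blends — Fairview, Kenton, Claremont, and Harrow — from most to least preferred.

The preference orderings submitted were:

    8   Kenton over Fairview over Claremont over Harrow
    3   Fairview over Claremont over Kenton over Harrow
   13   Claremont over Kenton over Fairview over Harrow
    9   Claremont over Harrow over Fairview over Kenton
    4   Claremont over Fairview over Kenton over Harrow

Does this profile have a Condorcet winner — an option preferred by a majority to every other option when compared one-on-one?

Head-to-head results (37 voters total):
Fairview vs Kenton: Kenton wins 21–16.
Fairview vs Claremont: Claremont wins 26–11.
Fairview vs Harrow: Fairview wins 28–9.
Kenton vs Claremont: Claremont wins 29–8.
Kenton vs Harrow: Kenton wins 28–9.
Claremont vs Harrow: Claremont wins 37–0.
Claremont beats each rival — Fairview (26–11), Kenton (29–8), Harrow (37–0) — so Claremont is the Condorcet winner.

Yes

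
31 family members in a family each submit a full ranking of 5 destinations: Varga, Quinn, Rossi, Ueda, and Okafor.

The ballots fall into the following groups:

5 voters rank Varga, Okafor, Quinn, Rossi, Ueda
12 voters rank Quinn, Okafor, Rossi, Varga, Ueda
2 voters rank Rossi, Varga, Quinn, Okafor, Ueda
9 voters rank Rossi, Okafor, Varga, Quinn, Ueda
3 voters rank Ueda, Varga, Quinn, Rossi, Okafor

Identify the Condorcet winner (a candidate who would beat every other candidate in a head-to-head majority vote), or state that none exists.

There is no Condorcet winner

Head-to-head results (31 voters total):
Varga vs Quinn: Varga wins 19–12.
Varga vs Rossi: Rossi wins 23–8.
Varga vs Ueda: Varga wins 28–3.
Varga vs Okafor: Okafor wins 21–10.
Quinn vs Rossi: Quinn wins 20–11.
Quinn vs Ueda: Quinn wins 28–3.
Quinn vs Okafor: Quinn wins 17–14.
Rossi vs Ueda: Rossi wins 28–3.
Rossi vs Okafor: Okafor wins 17–14.
Ueda vs Okafor: Okafor wins 28–3.
No candidate beats all others: Varga beats Quinn beats Rossi beats Varga, a majority cycle.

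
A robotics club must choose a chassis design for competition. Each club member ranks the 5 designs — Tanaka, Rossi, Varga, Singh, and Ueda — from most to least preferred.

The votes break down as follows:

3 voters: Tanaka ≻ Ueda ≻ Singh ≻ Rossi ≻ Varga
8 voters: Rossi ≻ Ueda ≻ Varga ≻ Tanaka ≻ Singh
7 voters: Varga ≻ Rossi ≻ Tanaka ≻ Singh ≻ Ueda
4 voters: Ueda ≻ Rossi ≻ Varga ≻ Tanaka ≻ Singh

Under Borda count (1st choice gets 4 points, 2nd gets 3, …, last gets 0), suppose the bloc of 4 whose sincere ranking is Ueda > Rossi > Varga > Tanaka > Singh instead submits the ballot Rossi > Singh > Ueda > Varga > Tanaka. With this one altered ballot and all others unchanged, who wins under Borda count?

Borda totals with the altered ballot: Tanaka 34, Rossi 72, Varga 48, Singh 25, Ueda 41.
The winner is unchanged: still Rossi.

Rossi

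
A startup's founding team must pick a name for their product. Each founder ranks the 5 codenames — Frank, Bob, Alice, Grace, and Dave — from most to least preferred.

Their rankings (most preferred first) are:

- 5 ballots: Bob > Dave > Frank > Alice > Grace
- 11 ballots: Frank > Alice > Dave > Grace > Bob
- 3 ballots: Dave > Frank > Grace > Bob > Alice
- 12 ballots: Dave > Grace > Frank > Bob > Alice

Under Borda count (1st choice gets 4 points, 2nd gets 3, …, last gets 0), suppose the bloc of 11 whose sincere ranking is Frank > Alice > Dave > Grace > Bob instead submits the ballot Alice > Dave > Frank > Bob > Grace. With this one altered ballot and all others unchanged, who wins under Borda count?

Dave

Borda totals with the altered ballot: Frank 65, Bob 46, Alice 49, Grace 42, Dave 108.
The winner is unchanged: still Dave.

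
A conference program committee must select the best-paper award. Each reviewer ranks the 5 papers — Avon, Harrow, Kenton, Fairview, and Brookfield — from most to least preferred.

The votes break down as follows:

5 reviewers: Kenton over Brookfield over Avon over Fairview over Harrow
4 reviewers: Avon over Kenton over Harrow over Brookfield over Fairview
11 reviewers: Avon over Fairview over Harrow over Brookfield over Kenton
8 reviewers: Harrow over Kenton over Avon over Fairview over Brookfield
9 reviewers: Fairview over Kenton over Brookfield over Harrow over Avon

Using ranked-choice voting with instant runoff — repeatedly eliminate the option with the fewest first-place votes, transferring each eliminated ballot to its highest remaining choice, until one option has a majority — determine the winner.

Avon

Round 1: Avon 15, Fairview 9, Harrow 8, Kenton 5, Brookfield 0. Brookfield has the fewest and is eliminated.
Round 2: Avon 15, Fairview 9, Harrow 8, Kenton 5. Kenton has the fewest and is eliminated.
Round 3: Avon 20, Fairview 9, Harrow 8. Avon has a majority.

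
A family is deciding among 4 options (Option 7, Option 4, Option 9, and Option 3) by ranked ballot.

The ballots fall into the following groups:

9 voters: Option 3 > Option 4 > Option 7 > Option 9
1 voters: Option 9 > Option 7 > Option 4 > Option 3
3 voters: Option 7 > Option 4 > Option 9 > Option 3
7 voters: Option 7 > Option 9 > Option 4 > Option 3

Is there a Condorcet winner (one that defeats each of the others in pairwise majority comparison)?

Head-to-head results (20 voters total):
Option 7 vs Option 4: Option 7 wins 11–9.
Option 7 vs Option 9: Option 7 wins 19–1.
Option 7 vs Option 3: Option 7 wins 11–9.
Option 4 vs Option 9: Option 4 wins 12–8.
Option 4 vs Option 3: Option 4 wins 11–9.
Option 9 vs Option 3: Option 9 wins 11–9.
Option 7 beats each rival — Option 4 (11–9), Option 9 (19–1), Option 3 (11–9) — so Option 7 is the Condorcet winner.

Yes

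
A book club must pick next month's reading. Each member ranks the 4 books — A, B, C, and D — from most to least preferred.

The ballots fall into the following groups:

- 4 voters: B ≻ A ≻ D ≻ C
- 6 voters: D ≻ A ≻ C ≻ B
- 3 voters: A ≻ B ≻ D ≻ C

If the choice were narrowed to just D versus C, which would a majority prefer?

Ballots ranking D above C: 4+6+3 = 13.
Ballots ranking C above D: 0.
D wins the head-to-head, 13–0.

D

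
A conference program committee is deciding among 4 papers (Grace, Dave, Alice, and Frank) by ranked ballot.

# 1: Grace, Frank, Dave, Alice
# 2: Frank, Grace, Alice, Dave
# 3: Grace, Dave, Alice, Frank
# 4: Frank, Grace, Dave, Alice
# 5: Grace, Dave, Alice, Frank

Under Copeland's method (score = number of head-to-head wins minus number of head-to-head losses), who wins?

Grace

Pairwise results:
  Grace vs Dave: Grace wins 5–0.
  Grace vs Alice: Grace wins 5–0.
  Grace vs Frank: Grace wins 3–2.
  Dave vs Alice: Dave wins 4–1.
  Dave vs Frank: Frank wins 3–2.
  Alice vs Frank: Frank wins 3–2.
Copeland scores (wins − losses):
  Grace: 3 − 0 = 3
  Dave: 1 − 2 = -1
  Alice: 0 − 3 = -3
  Frank: 2 − 1 = 1
Grace has the best Copeland score.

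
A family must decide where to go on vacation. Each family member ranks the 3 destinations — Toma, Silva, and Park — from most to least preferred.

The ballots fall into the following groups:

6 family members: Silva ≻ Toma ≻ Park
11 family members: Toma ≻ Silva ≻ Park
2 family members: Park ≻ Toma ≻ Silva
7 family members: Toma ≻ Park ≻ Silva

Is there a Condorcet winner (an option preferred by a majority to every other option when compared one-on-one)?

Head-to-head results (26 voters total):
Toma vs Silva: Toma wins 20–6.
Toma vs Park: Toma wins 24–2.
Silva vs Park: Silva wins 17–9.
Toma beats each rival — Silva (20–6), Park (24–2) — so Toma is the Condorcet winner.

Yes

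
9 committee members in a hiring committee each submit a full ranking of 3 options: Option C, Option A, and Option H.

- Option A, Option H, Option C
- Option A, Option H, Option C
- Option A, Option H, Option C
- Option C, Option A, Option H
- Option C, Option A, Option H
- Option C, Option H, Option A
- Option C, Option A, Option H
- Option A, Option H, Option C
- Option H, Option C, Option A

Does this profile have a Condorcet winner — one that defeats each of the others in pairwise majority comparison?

No

Head-to-head results (9 voters total):
Option C vs Option A: Option C wins 5–4.
Option C vs Option H: Option H wins 5–4.
Option A vs Option H: Option A wins 7–2.
No candidate beats all others: Option C beats Option A beats Option H beats Option C, a majority cycle.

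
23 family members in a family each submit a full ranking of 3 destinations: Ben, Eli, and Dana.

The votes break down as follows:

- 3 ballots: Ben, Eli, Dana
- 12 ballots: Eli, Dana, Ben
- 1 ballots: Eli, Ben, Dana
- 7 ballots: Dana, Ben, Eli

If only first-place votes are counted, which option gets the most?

Eli

First-place vote totals:
  Ben: 3
  Eli: 13
  Dana: 7
Eli has the most first-place votes.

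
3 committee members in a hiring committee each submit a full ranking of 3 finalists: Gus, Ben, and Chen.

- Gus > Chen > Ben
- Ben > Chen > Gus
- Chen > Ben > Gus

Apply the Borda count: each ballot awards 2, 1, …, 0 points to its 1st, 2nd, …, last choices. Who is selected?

Chen

Borda scores:
  Gus: 2 + 0 + 0 = 2
  Ben: 0 + 2 + 1 = 3
  Chen: 1 + 1 + 2 = 4
Chen has the highest total.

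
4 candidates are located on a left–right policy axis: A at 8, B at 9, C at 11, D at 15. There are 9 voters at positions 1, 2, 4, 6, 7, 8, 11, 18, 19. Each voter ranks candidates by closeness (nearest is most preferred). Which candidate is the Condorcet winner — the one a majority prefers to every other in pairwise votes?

With single-peaked preferences on a line, the Condorcet winner is the candidate closest to the median voter.
The median voter (position 7) is closest to A at 8.
Check: A vs D — voters closer to A: 7 of 9.

A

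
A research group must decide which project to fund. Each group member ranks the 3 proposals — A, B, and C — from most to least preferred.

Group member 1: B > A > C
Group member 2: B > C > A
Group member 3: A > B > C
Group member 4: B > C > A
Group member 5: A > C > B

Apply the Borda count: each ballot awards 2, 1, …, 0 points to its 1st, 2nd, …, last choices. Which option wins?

B

Borda scores:
  A: 1 + 0 + 2 + 0 + 2 = 5
  B: 2 + 2 + 1 + 2 + 0 = 7
  C: 0 + 1 + 0 + 1 + 1 = 3
B has the highest total.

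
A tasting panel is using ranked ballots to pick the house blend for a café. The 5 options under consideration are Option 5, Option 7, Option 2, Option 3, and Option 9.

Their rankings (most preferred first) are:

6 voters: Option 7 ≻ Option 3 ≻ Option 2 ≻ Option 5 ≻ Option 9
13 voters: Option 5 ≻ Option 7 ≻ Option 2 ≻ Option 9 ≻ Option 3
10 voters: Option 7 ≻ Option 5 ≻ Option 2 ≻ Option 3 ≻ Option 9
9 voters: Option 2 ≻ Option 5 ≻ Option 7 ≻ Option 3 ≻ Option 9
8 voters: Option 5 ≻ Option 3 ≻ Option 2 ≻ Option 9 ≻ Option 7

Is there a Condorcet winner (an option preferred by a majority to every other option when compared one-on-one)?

Yes

Head-to-head results (46 voters total):
Option 5 vs Option 7: Option 5 wins 30–16.
Option 5 vs Option 2: Option 5 wins 31–15.
Option 5 vs Option 3: Option 5 wins 40–6.
Option 5 vs Option 9: Option 5 wins 46–0.
Option 7 vs Option 2: Option 7 wins 29–17.
Option 7 vs Option 3: Option 7 wins 38–8.
Option 7 vs Option 9: Option 7 wins 38–8.
Option 2 vs Option 3: Option 2 wins 32–14.
Option 2 vs Option 9: Option 2 wins 46–0.
Option 3 vs Option 9: Option 3 wins 33–13.
Option 5 beats each rival — Option 7 (30–16), Option 2 (31–15), Option 3 (40–6), Option 9 (46–0) — so Option 5 is the Condorcet winner.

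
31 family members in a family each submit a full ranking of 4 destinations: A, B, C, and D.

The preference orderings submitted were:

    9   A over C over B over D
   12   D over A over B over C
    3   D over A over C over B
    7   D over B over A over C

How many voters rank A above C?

Ballots ranking A above C: 9+12+3+7 = 31.
Ballots ranking C above A: 0.
So 31 of 31 voters prefer A to C.

31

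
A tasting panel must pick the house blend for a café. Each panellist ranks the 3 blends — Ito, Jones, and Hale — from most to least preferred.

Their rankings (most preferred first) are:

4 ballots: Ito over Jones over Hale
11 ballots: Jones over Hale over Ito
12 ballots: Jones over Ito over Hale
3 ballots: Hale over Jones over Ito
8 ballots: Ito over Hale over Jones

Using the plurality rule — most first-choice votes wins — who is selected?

First-place vote totals:
  Ito: 12
  Jones: 23
  Hale: 3
Jones has the most first-place votes.

Jones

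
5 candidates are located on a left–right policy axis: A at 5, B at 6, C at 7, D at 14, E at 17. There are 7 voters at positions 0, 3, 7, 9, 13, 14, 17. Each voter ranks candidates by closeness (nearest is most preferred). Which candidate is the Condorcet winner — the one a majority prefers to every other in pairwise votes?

C

With single-peaked preferences on a line, the Condorcet winner is the candidate closest to the median voter.
The median voter (position 9) is closest to C at 7.
Check: C vs A — voters closer to C: 5 of 7.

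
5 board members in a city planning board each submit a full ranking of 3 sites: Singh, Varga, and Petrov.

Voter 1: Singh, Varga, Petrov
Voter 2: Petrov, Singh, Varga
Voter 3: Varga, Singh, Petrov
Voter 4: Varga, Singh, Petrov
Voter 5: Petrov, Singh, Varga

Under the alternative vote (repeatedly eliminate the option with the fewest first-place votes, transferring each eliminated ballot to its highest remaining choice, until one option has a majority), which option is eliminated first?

Singh

Round 1: Varga 2, Petrov 2, Singh 1. Singh has the fewest and is eliminated.
Round 2: Varga 3, Petrov 2. Varga has a majority.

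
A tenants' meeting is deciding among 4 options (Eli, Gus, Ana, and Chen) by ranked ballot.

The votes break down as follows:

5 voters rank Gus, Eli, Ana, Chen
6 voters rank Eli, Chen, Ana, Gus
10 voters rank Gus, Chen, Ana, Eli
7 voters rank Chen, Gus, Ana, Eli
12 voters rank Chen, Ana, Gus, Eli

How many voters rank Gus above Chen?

Ballots ranking Gus above Chen: 5+10 = 15.
Ballots ranking Chen above Gus: 6+7+12 = 25.
So 15 of 40 voters prefer Gus to Chen.

15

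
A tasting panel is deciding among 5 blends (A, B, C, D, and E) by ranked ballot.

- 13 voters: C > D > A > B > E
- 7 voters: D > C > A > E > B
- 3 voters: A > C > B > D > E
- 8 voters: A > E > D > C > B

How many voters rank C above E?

Ballots ranking C above E: 13+7+3 = 23.
Ballots ranking E above C: 8.
So 23 of 31 voters prefer C to E.

23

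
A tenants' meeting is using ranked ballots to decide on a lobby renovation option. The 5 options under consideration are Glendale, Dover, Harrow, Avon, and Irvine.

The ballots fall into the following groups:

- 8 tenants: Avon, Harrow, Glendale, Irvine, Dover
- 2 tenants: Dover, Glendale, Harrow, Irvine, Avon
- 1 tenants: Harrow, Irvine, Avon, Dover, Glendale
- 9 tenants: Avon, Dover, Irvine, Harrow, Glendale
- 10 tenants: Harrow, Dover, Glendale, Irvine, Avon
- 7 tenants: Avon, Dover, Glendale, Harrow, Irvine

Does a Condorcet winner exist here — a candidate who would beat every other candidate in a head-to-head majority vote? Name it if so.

Avon

Head-to-head results (37 voters total):
Glendale vs Dover: Dover wins 29–8.
Glendale vs Harrow: Harrow wins 28–9.
Glendale vs Avon: Avon wins 25–12.
Glendale vs Irvine: Glendale wins 27–10.
Dover vs Harrow: Harrow wins 19–18.
Dover vs Avon: Avon wins 25–12.
Dover vs Irvine: Dover wins 28–9.
Harrow vs Avon: Avon wins 24–13.
Harrow vs Irvine: Harrow wins 28–9.
Avon vs Irvine: Avon wins 24–13.
Avon beats each rival — Glendale (25–12), Dover (25–12), Harrow (24–13), Irvine (24–13) — so Avon is the Condorcet winner.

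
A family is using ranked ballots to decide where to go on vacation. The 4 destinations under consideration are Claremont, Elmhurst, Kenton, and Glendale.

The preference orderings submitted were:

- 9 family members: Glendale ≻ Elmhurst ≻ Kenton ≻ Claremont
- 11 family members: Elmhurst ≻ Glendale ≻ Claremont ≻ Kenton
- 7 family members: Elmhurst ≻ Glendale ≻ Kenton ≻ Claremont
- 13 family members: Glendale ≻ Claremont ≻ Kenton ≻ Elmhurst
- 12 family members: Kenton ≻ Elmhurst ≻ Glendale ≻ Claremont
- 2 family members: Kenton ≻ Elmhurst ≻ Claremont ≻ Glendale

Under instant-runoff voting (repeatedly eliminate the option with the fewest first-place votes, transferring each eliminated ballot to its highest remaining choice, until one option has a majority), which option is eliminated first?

Claremont

Round 1: Glendale 22, Elmhurst 18, Kenton 14, Claremont 0. Claremont has the fewest and is eliminated.
Round 2: Glendale 22, Elmhurst 18, Kenton 14. Kenton has the fewest and is eliminated.
Round 3: Elmhurst 32, Glendale 22. Elmhurst has a majority.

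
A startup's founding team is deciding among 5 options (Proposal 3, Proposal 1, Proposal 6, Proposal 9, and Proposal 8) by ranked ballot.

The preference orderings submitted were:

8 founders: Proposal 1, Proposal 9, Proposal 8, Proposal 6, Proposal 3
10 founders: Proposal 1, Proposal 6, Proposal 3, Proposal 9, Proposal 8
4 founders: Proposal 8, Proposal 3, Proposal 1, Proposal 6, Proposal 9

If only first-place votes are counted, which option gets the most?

Proposal 1

First-place vote totals:
  Proposal 3: 0
  Proposal 1: 18
  Proposal 6: 0
  Proposal 9: 0
  Proposal 8: 4
Proposal 1 has the most first-place votes.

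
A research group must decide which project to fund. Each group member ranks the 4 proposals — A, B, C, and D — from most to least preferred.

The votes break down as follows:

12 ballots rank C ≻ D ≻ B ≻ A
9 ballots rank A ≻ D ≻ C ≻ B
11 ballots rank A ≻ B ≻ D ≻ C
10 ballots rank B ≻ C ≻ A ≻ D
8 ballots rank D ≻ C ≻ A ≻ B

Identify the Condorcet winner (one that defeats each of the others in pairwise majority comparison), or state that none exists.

Head-to-head results (50 voters total):
A vs B: A wins 28–22.
A vs C: C wins 30–20.
A vs D: A wins 30–20.
B vs C: C wins 29–21.
B vs D: D wins 29–21.
C vs D: D wins 28–22.
No candidate beats all others: A beats D beats C beats A, a majority cycle.

There is no Condorcet winner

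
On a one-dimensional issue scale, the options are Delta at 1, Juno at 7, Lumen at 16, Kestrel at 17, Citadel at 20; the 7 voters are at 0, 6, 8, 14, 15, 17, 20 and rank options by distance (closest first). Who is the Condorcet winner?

Lumen

With single-peaked preferences on a line, the Condorcet winner is the candidate closest to the median voter.
The median voter (position 14) is closest to Lumen at 16.
Check: Lumen vs Juno — voters closer to Lumen: 4 of 7.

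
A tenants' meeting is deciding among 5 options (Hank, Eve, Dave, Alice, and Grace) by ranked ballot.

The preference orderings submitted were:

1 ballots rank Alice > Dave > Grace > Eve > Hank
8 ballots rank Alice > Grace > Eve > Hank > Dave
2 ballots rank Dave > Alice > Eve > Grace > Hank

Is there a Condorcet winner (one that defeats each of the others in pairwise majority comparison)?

Head-to-head results (11 voters total):
Hank vs Eve: Eve wins 11–0.
Hank vs Dave: Hank wins 8–3.
Hank vs Alice: Alice wins 11–0.
Hank vs Grace: Grace wins 11–0.
Eve vs Dave: Eve wins 8–3.
Eve vs Alice: Alice wins 11–0.
Eve vs Grace: Grace wins 9–2.
Dave vs Alice: Alice wins 9–2.
Dave vs Grace: Grace wins 8–3.
Alice vs Grace: Alice wins 11–0.
Alice beats each rival — Hank (11–0), Eve (11–0), Dave (9–2), Grace (11–0) — so Alice is the Condorcet winner.

Yes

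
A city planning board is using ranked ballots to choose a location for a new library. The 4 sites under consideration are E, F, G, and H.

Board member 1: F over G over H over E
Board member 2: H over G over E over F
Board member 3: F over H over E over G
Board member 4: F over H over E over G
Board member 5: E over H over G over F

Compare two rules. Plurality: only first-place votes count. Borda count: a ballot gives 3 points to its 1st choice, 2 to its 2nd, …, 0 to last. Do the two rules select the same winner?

No

Plurality first-place counts: E 1, F 3, G 0, H 1 → F.
Borda totals: E 6, F 9, G 5, H 10 → H.
The two rules disagree: plurality picks F, Borda picks H.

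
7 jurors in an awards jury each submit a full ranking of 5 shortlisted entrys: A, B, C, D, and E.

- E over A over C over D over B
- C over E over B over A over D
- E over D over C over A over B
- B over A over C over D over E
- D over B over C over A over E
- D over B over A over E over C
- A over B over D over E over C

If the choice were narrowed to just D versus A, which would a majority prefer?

Ballots ranking D above A: 3.
Ballots ranking A above D: 4.
A wins the head-to-head, 4–3.

A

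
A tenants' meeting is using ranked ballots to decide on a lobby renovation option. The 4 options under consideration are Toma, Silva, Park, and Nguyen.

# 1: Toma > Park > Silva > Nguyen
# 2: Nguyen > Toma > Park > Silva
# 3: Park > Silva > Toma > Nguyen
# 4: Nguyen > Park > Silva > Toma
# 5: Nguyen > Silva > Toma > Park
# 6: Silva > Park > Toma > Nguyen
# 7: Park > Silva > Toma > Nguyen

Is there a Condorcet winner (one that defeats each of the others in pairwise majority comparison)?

Yes

Head-to-head results (7 voters total):
Toma vs Silva: Silva wins 5–2.
Toma vs Park: Park wins 4–3.
Toma vs Nguyen: Toma wins 4–3.
Silva vs Park: Park wins 5–2.
Silva vs Nguyen: Silva wins 4–3.
Park vs Nguyen: Park wins 4–3.
Park beats each rival — Toma (4–3), Silva (5–2), Nguyen (4–3) — so Park is the Condorcet winner.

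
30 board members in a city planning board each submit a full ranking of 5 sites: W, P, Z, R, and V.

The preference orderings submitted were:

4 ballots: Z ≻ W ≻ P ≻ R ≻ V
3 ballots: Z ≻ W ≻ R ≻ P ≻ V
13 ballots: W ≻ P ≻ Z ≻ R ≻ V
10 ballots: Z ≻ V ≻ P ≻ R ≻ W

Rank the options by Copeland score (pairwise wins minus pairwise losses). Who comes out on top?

Pairwise results:
  W vs P: W wins 20–10.
  W vs Z: Z wins 17–13.
  W vs R: W wins 20–10.
  W vs V: W wins 20–10.
  P vs Z: Z wins 17–13.
  P vs R: P wins 27–3.
  P vs V: P wins 20–10.
  Z vs R: Z wins 30–0.
  Z vs V: Z wins 30–0.
  R vs V: R wins 20–10.
Copeland scores (wins − losses):
  W: 3 − 1 = 2
  P: 2 − 2 = 0
  Z: 4 − 0 = 4
  R: 1 − 3 = -2
  V: 0 − 4 = -4
Z has the best Copeland score.

Z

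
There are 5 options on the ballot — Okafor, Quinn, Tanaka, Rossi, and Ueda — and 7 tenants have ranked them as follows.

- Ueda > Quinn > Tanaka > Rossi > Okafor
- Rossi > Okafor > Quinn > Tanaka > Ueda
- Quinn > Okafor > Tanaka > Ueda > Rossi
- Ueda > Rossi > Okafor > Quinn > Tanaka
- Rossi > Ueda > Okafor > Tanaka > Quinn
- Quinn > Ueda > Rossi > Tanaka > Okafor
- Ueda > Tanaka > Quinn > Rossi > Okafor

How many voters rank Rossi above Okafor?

6

Ballots ranking Rossi above Okafor: 6.
Ballots ranking Okafor above Rossi: 1.
So 6 of 7 voters prefer Rossi to Okafor.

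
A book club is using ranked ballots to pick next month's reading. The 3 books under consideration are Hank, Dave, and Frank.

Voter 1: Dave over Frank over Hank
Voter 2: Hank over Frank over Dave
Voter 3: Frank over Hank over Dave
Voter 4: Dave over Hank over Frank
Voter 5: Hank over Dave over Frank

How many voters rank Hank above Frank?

3

Ballots ranking Hank above Frank: 3.
Ballots ranking Frank above Hank: 2.
So 3 of 5 voters prefer Hank to Frank.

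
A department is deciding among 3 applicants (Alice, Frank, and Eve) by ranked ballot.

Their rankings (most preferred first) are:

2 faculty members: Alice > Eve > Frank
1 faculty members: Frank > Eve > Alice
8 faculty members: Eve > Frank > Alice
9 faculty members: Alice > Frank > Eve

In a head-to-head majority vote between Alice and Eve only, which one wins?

Ballots ranking Alice above Eve: 2+9 = 11.
Ballots ranking Eve above Alice: 1+8 = 9.
Alice wins the head-to-head, 11–9.

Alice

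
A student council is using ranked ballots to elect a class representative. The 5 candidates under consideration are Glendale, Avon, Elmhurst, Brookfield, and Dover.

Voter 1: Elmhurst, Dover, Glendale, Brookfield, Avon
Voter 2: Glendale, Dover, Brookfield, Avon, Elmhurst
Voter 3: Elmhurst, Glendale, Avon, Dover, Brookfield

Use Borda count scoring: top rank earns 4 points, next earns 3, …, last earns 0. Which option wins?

Glendale

Borda scores:
  Glendale: 2 + 4 + 3 = 9
  Avon: 0 + 1 + 2 = 3
  Elmhurst: 4 + 0 + 4 = 8
  Brookfield: 1 + 2 + 0 = 3
  Dover: 3 + 3 + 1 = 7
Glendale has the highest total.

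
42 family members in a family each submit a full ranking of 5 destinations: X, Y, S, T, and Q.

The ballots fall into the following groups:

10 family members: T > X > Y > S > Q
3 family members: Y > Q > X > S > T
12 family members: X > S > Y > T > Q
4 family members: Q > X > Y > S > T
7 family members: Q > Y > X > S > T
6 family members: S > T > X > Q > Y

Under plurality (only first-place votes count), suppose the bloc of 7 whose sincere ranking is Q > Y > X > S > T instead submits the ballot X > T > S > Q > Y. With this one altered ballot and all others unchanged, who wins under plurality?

First-place totals with the altered ballot: X 19, Y 3, S 6, T 10, Q 4.
The winner is unchanged: still X.

X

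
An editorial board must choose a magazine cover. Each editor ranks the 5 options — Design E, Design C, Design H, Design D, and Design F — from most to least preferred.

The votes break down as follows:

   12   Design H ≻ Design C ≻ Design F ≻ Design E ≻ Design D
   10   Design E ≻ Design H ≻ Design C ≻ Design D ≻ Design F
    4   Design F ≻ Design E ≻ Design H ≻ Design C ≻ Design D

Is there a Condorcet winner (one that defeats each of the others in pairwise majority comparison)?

Head-to-head results (26 voters total):
Design E vs Design C: Design E wins 14–12.
Design E vs Design H: Design E wins 14–12.
Design E vs Design D: Design E wins 26–0.
Design E vs Design F: Design F wins 16–10.
Design C vs Design H: Design H wins 26–0.
Design C vs Design D: Design C wins 26–0.
Design C vs Design F: Design C wins 22–4.
Design H vs Design D: Design H wins 26–0.
Design H vs Design F: Design H wins 22–4.
Design D vs Design F: Design F wins 16–10.
No candidate beats all others: Design E beats Design C beats Design F beats Design E, a majority cycle.

No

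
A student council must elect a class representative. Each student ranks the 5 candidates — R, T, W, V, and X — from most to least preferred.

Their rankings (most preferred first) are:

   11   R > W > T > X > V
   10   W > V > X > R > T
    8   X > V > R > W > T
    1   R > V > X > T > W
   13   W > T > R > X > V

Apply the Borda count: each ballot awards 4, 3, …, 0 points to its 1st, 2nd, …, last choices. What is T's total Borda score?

Borda scores:
  R: 11·4 + 10·1 + 8·2 + 4 + 13·2 = 100
  T: 11·2 + 10·0 + 8·0 + 1 + 13·3 = 62
  W: 11·3 + 10·4 + 8·1 + 0 + 13·4 = 133
  V: 11·0 + 10·3 + 8·3 + 3 + 13·0 = 57
  X: 11·1 + 10·2 + 8·4 + 2 + 13·1 = 78

62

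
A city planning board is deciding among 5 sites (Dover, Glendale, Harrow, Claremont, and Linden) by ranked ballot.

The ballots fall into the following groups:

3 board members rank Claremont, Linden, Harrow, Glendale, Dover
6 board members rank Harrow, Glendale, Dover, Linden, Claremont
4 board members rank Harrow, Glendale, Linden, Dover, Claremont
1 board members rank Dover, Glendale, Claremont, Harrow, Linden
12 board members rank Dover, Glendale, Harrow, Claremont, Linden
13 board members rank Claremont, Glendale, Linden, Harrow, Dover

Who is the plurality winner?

Claremont

First-place vote totals:
  Dover: 13
  Glendale: 0
  Harrow: 10
  Claremont: 16
  Linden: 0
Claremont has the most first-place votes.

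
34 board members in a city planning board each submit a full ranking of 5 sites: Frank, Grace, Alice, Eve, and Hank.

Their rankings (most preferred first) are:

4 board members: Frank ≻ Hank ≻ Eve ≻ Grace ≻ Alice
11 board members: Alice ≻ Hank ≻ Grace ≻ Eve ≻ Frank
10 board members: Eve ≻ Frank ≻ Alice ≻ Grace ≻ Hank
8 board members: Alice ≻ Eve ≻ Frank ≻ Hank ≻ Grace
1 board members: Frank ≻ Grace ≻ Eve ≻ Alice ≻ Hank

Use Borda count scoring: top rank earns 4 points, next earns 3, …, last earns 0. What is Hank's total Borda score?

53

Borda scores:
  Frank: 4·4 + 11·0 + 10·3 + 8·2 + 4 = 66
  Grace: 4·1 + 11·2 + 10·1 + 8·0 + 3 = 39
  Alice: 4·0 + 11·4 + 10·2 + 8·4 + 1 = 97
  Eve: 4·2 + 11·1 + 10·4 + 8·3 + 2 = 85
  Hank: 4·3 + 11·3 + 10·0 + 8·1 + 0 = 53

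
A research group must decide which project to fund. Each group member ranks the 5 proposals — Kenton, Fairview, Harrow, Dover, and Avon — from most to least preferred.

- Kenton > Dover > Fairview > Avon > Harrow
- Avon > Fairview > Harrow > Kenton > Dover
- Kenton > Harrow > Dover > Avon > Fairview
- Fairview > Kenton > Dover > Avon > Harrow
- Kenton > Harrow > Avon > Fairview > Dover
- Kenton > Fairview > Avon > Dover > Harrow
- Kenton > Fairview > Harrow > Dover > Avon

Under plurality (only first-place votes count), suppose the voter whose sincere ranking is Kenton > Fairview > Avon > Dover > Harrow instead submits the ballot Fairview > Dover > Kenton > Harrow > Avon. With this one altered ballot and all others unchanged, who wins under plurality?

Kenton

First-place totals with the altered ballot: Kenton 4, Fairview 2, Harrow 0, Dover 0, Avon 1.
The winner is unchanged: still Kenton.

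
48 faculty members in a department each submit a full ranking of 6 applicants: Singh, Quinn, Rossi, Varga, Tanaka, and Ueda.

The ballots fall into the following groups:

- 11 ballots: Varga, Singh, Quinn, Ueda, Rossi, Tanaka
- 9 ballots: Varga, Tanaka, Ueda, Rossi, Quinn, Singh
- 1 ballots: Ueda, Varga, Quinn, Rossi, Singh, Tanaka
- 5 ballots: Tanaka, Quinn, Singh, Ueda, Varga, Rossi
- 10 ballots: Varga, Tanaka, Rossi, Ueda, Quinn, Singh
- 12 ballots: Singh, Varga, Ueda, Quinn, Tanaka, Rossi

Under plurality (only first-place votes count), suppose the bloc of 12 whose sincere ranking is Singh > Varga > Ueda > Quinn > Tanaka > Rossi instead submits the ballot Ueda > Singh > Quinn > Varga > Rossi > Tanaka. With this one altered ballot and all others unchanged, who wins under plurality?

Varga

First-place totals with the altered ballot: Singh 0, Quinn 0, Rossi 0, Varga 30, Tanaka 5, Ueda 13.
The winner is unchanged: still Varga.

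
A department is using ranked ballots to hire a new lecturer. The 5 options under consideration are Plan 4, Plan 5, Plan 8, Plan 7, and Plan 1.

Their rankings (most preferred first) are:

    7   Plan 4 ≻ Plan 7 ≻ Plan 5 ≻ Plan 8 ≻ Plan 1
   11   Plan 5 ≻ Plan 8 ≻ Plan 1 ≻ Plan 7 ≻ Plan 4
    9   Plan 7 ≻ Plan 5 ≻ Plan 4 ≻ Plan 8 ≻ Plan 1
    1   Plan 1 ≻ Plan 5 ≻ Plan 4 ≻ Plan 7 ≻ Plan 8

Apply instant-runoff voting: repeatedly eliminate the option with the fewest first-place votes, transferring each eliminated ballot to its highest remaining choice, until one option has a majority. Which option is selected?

Plan 7

Round 1: Plan 5 11, Plan 7 9, Plan 4 7, Plan 1 1, Plan 8 0. Plan 8 has the fewest and is eliminated.
Round 2: Plan 5 11, Plan 7 9, Plan 4 7, Plan 1 1. Plan 1 has the fewest and is eliminated.
Round 3: Plan 5 12, Plan 7 9, Plan 4 7. Plan 4 has the fewest and is eliminated.
Round 4: Plan 7 16, Plan 5 12. Plan 7 has a majority.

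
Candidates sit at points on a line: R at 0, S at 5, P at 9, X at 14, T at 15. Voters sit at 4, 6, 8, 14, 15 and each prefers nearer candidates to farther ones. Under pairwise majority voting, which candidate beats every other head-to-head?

P

With single-peaked preferences on a line, the Condorcet winner is the candidate closest to the median voter.
The median voter (position 8) is closest to P at 9.
Check: P vs R — voters closer to P: 4 of 5.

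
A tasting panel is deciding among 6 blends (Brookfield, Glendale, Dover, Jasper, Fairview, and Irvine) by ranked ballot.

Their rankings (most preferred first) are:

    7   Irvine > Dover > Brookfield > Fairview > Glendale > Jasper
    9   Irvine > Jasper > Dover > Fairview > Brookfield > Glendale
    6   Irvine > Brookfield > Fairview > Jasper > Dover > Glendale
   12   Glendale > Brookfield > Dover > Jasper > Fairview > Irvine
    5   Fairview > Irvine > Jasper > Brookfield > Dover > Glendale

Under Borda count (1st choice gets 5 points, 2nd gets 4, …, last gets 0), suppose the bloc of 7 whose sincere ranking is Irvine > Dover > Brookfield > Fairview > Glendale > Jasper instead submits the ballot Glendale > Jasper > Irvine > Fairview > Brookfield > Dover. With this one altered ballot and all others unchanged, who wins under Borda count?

Borda totals with the altered ballot: Brookfield 98, Glendale 95, Dover 74, Jasper 115, Fairview 87, Irvine 116.
The winner is unchanged: still Irvine.

Irvine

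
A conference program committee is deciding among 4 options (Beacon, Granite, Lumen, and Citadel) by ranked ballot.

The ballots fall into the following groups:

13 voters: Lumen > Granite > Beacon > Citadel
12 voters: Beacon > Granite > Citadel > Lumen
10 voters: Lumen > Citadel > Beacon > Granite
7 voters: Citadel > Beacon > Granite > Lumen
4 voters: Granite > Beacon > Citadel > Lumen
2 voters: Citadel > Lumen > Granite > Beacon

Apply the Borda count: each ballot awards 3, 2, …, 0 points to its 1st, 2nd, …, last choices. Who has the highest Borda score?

Beacon

Borda scores:
  Beacon: 13·1 + 12·3 + 10·1 + 7·2 + 4·2 + 2·0 = 81
  Granite: 13·2 + 12·2 + 10·0 + 7·1 + 4·3 + 2·1 = 71
  Lumen: 13·3 + 12·0 + 10·3 + 7·0 + 4·0 + 2·2 = 73
  Citadel: 13·0 + 12·1 + 10·2 + 7·3 + 4·1 + 2·3 = 63
Beacon has the highest total.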